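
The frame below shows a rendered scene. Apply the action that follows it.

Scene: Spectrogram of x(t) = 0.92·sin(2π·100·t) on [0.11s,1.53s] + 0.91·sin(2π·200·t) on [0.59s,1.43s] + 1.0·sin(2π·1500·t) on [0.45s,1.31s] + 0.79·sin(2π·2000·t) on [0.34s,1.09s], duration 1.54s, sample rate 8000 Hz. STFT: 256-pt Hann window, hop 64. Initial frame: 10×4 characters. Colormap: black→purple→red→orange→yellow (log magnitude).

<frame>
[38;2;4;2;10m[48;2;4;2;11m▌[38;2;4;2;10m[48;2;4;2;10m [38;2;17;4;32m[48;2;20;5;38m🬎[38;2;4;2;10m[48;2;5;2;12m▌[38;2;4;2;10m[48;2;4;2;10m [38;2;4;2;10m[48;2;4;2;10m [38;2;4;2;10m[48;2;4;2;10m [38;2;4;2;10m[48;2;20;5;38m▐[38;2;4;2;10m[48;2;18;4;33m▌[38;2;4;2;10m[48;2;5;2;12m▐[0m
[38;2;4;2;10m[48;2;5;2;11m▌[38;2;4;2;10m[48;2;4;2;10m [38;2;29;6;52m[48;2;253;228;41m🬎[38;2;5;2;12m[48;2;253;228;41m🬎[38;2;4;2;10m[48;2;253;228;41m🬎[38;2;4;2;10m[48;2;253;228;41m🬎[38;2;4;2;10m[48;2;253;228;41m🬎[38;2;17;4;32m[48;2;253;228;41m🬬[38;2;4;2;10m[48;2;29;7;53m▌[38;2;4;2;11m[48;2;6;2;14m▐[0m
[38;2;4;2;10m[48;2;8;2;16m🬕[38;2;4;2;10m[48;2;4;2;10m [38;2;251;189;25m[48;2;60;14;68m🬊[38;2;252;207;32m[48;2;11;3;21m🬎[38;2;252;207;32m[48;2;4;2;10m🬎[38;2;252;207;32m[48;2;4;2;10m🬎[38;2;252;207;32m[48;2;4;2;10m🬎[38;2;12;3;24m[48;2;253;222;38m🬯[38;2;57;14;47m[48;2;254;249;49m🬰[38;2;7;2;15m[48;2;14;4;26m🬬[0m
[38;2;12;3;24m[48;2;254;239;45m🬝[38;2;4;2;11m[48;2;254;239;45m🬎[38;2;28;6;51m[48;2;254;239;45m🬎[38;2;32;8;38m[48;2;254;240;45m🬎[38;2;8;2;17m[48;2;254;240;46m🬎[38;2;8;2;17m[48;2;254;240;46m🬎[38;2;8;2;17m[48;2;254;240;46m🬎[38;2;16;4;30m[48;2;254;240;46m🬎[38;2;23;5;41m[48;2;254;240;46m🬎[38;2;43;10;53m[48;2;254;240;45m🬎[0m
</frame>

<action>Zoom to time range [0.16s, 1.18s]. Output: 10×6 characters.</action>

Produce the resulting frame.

<frame>
[38;2;4;2;10m[48;2;4;2;10m [38;2;4;2;10m[48;2;18;4;33m▌[38;2;4;2;10m[48;2;16;4;32m▌[38;2;4;2;10m[48;2;4;2;11m🬨[38;2;5;2;12m[48;2;4;2;10m▌[38;2;4;2;10m[48;2;4;2;10m [38;2;4;2;10m[48;2;4;2;10m [38;2;4;2;10m[48;2;4;2;10m [38;2;4;2;10m[48;2;4;2;10m [38;2;4;2;11m[48;2;19;5;35m▐[0m
[38;2;4;2;10m[48;2;4;2;10m [38;2;4;2;10m[48;2;23;5;42m▌[38;2;4;2;10m[48;2;20;5;37m▌[38;2;4;2;11m[48;2;4;2;10m▌[38;2;4;2;10m[48;2;5;2;12m▐[38;2;4;2;10m[48;2;4;2;10m [38;2;4;2;10m[48;2;4;2;10m [38;2;4;2;10m[48;2;4;2;10m [38;2;4;2;10m[48;2;4;2;10m [38;2;4;2;11m[48;2;25;6;45m▐[0m
[38;2;4;2;10m[48;2;4;2;10m [38;2;19;5;35m[48;2;253;228;41m🬝[38;2;15;4;29m[48;2;253;228;41m🬎[38;2;4;2;10m[48;2;253;228;41m🬎[38;2;5;2;11m[48;2;253;228;41m🬎[38;2;4;2;10m[48;2;253;228;41m🬎[38;2;4;2;10m[48;2;253;228;41m🬎[38;2;4;2;10m[48;2;253;228;41m🬎[38;2;4;2;10m[48;2;253;228;41m🬎[38;2;22;5;39m[48;2;253;228;41m🬬[0m
[38;2;4;2;10m[48;2;4;2;10m [38;2;19;5;35m[48;2;250;168;16m🬺[38;2;4;2;10m[48;2;244;166;29m🬓[38;2;7;2;16m[48;2;252;207;32m🬋[38;2;9;2;19m[48;2;252;207;32m🬋[38;2;7;2;16m[48;2;252;207;32m🬋[38;2;7;2;16m[48;2;252;207;32m🬋[38;2;7;2;16m[48;2;252;207;32m🬋[38;2;7;2;16m[48;2;252;207;32m🬋[38;2;23;5;40m[48;2;253;222;38m🬍[0m
[38;2;4;2;10m[48;2;4;2;10m [38;2;4;2;10m[48;2;23;5;42m▌[38;2;12;3;24m[48;2;80;19;84m🬲[38;2;7;2;16m[48;2;4;2;10m🬄[38;2;6;2;13m[48;2;19;5;36m🬨[38;2;4;2;10m[48;2;4;2;10m [38;2;4;2;10m[48;2;4;2;10m [38;2;4;2;10m[48;2;4;2;10m [38;2;4;2;10m[48;2;4;2;10m [38;2;25;6;45m[48;2;5;2;11m▌[0m
[38;2;6;2;14m[48;2;254;239;45m🬎[38;2;13;3;24m[48;2;254;239;45m🬎[38;2;19;5;35m[48;2;254;239;45m🬎[38;2;6;2;14m[48;2;254;239;45m🬎[38;2;23;5;42m[48;2;236;165;49m🬂[38;2;5;2;12m[48;2;227;147;62m🬂[38;2;5;2;12m[48;2;227;147;62m🬂[38;2;5;2;12m[48;2;227;147;62m🬂[38;2;5;2;12m[48;2;227;147;62m🬂[38;2;13;3;25m[48;2;227;147;61m🬂[0m
</frame>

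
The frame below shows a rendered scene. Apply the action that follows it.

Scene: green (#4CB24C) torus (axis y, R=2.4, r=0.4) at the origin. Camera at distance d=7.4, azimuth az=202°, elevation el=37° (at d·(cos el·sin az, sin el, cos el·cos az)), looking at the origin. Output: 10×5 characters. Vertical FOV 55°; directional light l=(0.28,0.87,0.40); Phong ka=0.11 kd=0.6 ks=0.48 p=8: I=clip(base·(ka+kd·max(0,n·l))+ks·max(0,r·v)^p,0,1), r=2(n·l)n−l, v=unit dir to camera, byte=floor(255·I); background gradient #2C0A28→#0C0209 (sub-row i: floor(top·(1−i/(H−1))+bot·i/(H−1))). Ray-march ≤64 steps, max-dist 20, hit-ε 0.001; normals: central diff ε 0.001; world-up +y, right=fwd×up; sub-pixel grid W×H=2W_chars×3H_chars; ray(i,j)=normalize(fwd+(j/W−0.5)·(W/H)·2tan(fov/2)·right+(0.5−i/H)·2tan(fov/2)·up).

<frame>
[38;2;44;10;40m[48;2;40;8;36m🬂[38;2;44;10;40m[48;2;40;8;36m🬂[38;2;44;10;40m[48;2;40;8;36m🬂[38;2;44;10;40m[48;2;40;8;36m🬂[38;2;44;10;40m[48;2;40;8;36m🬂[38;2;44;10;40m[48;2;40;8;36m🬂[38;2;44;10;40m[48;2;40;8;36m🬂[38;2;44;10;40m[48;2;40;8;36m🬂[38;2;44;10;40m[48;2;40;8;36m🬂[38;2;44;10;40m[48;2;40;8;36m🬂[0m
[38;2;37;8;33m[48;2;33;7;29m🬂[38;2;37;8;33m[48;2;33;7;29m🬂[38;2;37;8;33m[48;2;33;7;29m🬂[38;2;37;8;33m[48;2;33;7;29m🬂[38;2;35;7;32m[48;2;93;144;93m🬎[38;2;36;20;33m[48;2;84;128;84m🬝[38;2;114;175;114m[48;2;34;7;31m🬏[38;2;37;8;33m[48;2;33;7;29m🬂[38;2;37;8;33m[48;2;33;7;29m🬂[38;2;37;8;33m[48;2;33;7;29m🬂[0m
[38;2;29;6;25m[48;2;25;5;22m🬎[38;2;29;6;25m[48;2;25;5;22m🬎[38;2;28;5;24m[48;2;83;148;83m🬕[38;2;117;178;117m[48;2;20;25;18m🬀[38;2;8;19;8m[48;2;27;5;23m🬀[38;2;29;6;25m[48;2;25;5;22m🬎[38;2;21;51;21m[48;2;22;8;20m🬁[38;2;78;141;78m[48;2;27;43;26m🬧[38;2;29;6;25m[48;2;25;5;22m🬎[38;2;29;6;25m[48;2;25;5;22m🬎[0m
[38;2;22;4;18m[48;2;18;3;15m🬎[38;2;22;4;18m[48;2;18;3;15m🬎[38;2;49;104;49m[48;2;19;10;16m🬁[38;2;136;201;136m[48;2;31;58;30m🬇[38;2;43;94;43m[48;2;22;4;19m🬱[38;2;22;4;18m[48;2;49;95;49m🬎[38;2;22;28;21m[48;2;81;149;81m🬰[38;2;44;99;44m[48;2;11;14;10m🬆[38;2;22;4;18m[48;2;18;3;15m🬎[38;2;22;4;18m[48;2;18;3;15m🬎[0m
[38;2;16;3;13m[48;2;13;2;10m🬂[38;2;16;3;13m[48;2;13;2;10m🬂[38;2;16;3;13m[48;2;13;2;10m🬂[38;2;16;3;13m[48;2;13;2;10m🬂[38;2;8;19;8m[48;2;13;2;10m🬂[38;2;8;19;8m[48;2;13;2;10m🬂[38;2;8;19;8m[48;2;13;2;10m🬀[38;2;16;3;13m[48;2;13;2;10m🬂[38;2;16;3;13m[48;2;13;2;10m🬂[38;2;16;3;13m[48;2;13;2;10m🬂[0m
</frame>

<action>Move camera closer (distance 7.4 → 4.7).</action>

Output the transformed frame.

<frame>
[38;2;44;10;40m[48;2;40;8;36m🬂[38;2;44;10;40m[48;2;40;8;36m🬂[38;2;44;10;40m[48;2;40;8;36m🬂[38;2;44;10;40m[48;2;40;8;36m🬂[38;2;44;10;40m[48;2;40;8;36m🬂[38;2;44;10;40m[48;2;40;8;36m🬂[38;2;44;10;40m[48;2;40;8;36m🬂[38;2;44;10;40m[48;2;40;8;36m🬂[38;2;44;10;40m[48;2;40;8;36m🬂[38;2;44;10;40m[48;2;40;8;36m🬂[0m
[38;2;37;8;33m[48;2;33;7;29m🬂[38;2;37;8;33m[48;2;33;7;29m🬂[38;2;35;7;32m[48;2;71;125;71m🬎[38;2;146;200;146m[48;2;26;15;23m🬇[38;2;74;114;74m[48;2;24;23;22m🬃[38;2;31;63;31m[48;2;22;13;20m🬋[38;2;122;171;122m[48;2;22;13;20m🬋[38;2;32;15;29m[48;2;120;170;120m🬝[38;2;58;122;58m[48;2;34;7;31m🬏[38;2;37;8;33m[48;2;33;7;29m🬂[0m
[38;2;28;5;24m[48;2;45;106;45m🬝[38;2;36;58;35m[48;2;103;166;103m🬧[38;2;31;69;31m[48;2;18;11;16m🬀[38;2;8;19;8m[48;2;27;5;23m🬀[38;2;29;6;25m[48;2;25;5;22m🬎[38;2;29;6;25m[48;2;25;5;22m🬎[38;2;29;6;25m[48;2;25;5;22m🬎[38;2;10;23;10m[48;2;26;5;23m🬂[38;2;74;130;74m[48;2;27;47;26m🬊[38;2;29;6;25m[48;2;66;128;66m🬊[0m
[38;2;45;102;45m[48;2;20;3;17m▐[38;2;41;97;41m[48;2;94;159;94m🬉[38;2;47;111;47m[48;2;21;3;17m🬏[38;2;22;4;18m[48;2;18;3;15m🬎[38;2;22;4;18m[48;2;18;3;15m🬎[38;2;22;4;18m[48;2;18;3;15m🬎[38;2;22;4;18m[48;2;18;3;15m🬎[38;2;22;4;18m[48;2;18;3;15m🬎[38;2;22;4;18m[48;2;56;122;56m🬄[38;2;80;148;80m[48;2;43;98;43m🬄[0m
[38;2;27;64;27m[48;2;12;6;10m🬁[38;2;102;164;102m[48;2;28;66;28m🬁[38;2;129;194;129m[48;2;51;106;51m🬈[38;2;30;54;29m[48;2;96;159;96m🬂[38;2;35;64;34m[48;2;148;210;148m🬎[38;2;34;64;33m[48;2;149;211;149m🬎[38;2;16;3;13m[48;2;82;148;82m🬂[38;2;104;169;104m[48;2;47;107;47m🬋[38;2;69;131;69m[48;2;28;66;28m🬆[38;2;27;65;27m[48;2;9;13;8m🬆[0m
</frame>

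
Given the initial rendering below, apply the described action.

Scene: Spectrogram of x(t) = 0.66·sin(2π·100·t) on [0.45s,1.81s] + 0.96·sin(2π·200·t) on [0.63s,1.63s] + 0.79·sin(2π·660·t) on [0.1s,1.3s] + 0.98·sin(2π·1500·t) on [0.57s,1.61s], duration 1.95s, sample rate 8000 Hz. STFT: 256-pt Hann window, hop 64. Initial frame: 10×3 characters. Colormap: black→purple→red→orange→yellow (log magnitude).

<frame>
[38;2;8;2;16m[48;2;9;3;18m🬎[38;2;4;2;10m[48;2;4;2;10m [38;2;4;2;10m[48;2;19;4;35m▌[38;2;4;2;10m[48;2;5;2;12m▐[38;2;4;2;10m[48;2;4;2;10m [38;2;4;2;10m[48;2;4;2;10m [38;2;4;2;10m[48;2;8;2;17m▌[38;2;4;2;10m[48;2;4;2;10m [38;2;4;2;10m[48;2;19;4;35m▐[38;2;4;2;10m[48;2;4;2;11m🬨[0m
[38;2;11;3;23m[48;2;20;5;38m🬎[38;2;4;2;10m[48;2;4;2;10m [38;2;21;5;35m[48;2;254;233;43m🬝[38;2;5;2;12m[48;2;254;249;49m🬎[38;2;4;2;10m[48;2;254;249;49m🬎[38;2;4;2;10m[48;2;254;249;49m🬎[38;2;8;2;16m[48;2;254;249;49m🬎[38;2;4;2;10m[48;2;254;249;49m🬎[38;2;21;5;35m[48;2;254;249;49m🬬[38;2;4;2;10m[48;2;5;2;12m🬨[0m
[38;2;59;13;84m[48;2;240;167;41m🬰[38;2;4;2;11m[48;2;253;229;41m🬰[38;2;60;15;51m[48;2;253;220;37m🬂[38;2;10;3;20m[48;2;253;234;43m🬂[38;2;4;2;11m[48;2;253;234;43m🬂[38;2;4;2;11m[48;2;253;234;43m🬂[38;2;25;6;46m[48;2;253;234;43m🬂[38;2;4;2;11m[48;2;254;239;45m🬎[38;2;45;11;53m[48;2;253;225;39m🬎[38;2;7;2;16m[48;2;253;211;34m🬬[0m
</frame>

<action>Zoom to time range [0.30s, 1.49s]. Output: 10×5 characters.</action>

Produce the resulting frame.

<frame>
[38;2;4;2;10m[48;2;4;2;10m [38;2;4;2;10m[48;2;4;2;11m🬨[38;2;5;2;12m[48;2;17;4;32m▐[38;2;4;2;10m[48;2;4;2;10m [38;2;4;2;10m[48;2;4;2;10m [38;2;4;2;10m[48;2;4;2;10m [38;2;4;2;10m[48;2;4;2;10m [38;2;4;2;10m[48;2;4;2;10m [38;2;4;2;10m[48;2;8;2;17m▌[38;2;4;2;10m[48;2;4;2;10m [0m
[38;2;4;2;10m[48;2;4;2;10m [38;2;4;2;11m[48;2;4;2;10m▌[38;2;5;2;13m[48;2;22;5;41m▐[38;2;4;2;10m[48;2;4;2;10m [38;2;4;2;10m[48;2;4;2;10m [38;2;4;2;10m[48;2;4;2;10m [38;2;4;2;10m[48;2;4;2;10m [38;2;4;2;10m[48;2;4;2;10m [38;2;4;2;10m[48;2;10;3;20m▌[38;2;4;2;10m[48;2;4;2;10m [0m
[38;2;4;2;10m[48;2;4;2;10m [38;2;4;2;10m[48;2;5;2;11m▐[38;2;20;5;37m[48;2;157;40;82m🬬[38;2;4;2;10m[48;2;4;2;11m🬎[38;2;4;2;10m[48;2;4;2;11m🬎[38;2;4;2;10m[48;2;4;2;11m🬎[38;2;4;2;10m[48;2;4;2;11m🬎[38;2;4;2;10m[48;2;4;2;11m🬎[38;2;4;2;10m[48;2;14;3;27m▌[38;2;4;2;10m[48;2;4;2;11m🬎[0m
[38;2;4;2;10m[48;2;6;2;14m🬎[38;2;5;2;12m[48;2;10;3;20m🬬[38;2;254;249;49m[48;2;48;11;57m🬂[38;2;254;249;49m[48;2;5;2;12m🬂[38;2;254;249;49m[48;2;5;2;12m🬂[38;2;254;249;49m[48;2;5;2;12m🬂[38;2;254;249;49m[48;2;5;2;12m🬂[38;2;254;249;49m[48;2;5;2;12m🬂[38;2;254;249;49m[48;2;36;9;42m🬂[38;2;254;249;49m[48;2;4;2;10m🬂[0m
[38;2;253;229;41m[48;2;5;2;12m🬂[38;2;253;220;37m[48;2;23;5;43m🬰[38;2;115;29;67m[48;2;253;227;40m🬋[38;2;42;10;74m[48;2;253;234;43m🬋[38;2;42;10;74m[48;2;253;234;43m🬋[38;2;42;10;74m[48;2;253;234;43m🬋[38;2;42;10;74m[48;2;253;234;43m🬋[38;2;42;10;74m[48;2;253;234;43m🬋[38;2;95;23;78m[48;2;253;231;42m🬋[38;2;23;6;42m[48;2;254;239;45m🬎[0m
</frame>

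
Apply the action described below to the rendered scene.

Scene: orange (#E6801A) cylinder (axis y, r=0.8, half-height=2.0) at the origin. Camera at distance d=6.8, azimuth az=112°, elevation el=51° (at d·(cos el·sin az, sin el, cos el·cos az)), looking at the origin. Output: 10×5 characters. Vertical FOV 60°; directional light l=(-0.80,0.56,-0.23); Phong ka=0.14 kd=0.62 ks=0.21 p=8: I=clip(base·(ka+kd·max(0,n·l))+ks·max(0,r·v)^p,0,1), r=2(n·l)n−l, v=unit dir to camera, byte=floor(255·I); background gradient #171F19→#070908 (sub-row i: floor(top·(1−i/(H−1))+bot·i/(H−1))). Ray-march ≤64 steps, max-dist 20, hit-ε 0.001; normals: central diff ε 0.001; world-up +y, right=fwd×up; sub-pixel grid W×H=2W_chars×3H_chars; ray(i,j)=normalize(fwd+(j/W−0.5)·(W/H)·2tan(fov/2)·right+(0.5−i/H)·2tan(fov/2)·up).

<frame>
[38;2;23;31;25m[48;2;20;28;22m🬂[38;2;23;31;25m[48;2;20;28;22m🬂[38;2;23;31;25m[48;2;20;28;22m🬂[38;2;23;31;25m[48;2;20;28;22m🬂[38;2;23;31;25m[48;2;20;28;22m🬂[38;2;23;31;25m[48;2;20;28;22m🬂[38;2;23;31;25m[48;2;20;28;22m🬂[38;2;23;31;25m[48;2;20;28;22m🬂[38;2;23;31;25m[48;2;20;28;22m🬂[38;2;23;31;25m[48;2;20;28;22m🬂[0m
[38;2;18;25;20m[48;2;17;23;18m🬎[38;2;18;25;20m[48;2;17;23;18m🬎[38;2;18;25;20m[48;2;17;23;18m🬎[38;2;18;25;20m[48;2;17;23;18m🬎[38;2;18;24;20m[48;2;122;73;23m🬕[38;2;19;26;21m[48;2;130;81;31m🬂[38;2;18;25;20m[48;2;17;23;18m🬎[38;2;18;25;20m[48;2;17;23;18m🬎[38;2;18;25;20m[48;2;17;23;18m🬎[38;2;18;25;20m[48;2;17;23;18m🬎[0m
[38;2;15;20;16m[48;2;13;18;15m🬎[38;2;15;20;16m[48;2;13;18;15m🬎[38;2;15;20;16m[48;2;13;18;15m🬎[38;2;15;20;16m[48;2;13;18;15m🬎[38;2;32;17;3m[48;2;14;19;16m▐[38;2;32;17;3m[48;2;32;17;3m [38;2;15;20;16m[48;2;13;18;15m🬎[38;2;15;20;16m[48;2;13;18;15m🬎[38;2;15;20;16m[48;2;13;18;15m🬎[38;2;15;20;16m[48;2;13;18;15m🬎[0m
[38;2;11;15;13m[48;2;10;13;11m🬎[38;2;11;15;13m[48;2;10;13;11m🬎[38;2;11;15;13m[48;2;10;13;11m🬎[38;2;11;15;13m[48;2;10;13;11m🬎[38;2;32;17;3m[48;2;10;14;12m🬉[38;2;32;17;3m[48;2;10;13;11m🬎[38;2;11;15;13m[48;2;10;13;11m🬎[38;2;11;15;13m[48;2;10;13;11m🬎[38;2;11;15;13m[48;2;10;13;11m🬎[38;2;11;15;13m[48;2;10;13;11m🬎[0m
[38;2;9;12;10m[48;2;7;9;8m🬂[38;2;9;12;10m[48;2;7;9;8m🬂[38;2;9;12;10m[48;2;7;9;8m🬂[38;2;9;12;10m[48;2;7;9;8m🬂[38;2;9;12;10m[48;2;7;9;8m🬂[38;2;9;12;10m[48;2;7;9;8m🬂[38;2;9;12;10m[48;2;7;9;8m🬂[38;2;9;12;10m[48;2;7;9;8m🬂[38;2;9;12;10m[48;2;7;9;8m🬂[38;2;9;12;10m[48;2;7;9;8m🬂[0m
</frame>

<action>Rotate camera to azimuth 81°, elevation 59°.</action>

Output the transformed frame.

<frame>
[38;2;23;31;25m[48;2;20;28;22m🬂[38;2;23;31;25m[48;2;20;28;22m🬂[38;2;23;31;25m[48;2;20;28;22m🬂[38;2;23;31;25m[48;2;20;28;22m🬂[38;2;23;31;25m[48;2;20;28;22m🬂[38;2;23;31;25m[48;2;20;28;22m🬂[38;2;23;31;25m[48;2;20;28;22m🬂[38;2;23;31;25m[48;2;20;28;22m🬂[38;2;23;31;25m[48;2;20;28;22m🬂[38;2;23;31;25m[48;2;20;28;22m🬂[0m
[38;2;18;25;20m[48;2;17;23;18m🬎[38;2;18;25;20m[48;2;17;23;18m🬎[38;2;18;25;20m[48;2;17;23;18m🬎[38;2;18;25;20m[48;2;17;23;18m🬎[38;2;18;25;20m[48;2;150;100;50m🬆[38;2;19;26;21m[48;2;156;107;57m🬂[38;2;155;105;55m[48;2;18;24;20m🬏[38;2;18;25;20m[48;2;17;23;18m🬎[38;2;18;25;20m[48;2;17;23;18m🬎[38;2;18;25;20m[48;2;17;23;18m🬎[0m
[38;2;15;20;16m[48;2;13;18;15m🬎[38;2;15;20;16m[48;2;13;18;15m🬎[38;2;15;20;16m[48;2;13;18;15m🬎[38;2;15;20;16m[48;2;13;18;15m🬎[38;2;143;94;44m[48;2;21;18;10m🬁[38;2;147;97;48m[48;2;32;17;3m🬂[38;2;15;20;16m[48;2;13;18;15m🬎[38;2;15;20;16m[48;2;13;18;15m🬎[38;2;15;20;16m[48;2;13;18;15m🬎[38;2;15;20;16m[48;2;13;18;15m🬎[0m
[38;2;11;15;13m[48;2;10;13;11m🬎[38;2;11;15;13m[48;2;10;13;11m🬎[38;2;11;15;13m[48;2;10;13;11m🬎[38;2;11;15;13m[48;2;10;13;11m🬎[38;2;32;17;3m[48;2;10;14;12m🬁[38;2;32;17;3m[48;2;10;13;11m🬆[38;2;11;15;13m[48;2;10;13;11m🬎[38;2;11;15;13m[48;2;10;13;11m🬎[38;2;11;15;13m[48;2;10;13;11m🬎[38;2;11;15;13m[48;2;10;13;11m🬎[0m
[38;2;9;12;10m[48;2;7;9;8m🬂[38;2;9;12;10m[48;2;7;9;8m🬂[38;2;9;12;10m[48;2;7;9;8m🬂[38;2;9;12;10m[48;2;7;9;8m🬂[38;2;9;12;10m[48;2;7;9;8m🬂[38;2;9;12;10m[48;2;7;9;8m🬂[38;2;9;12;10m[48;2;7;9;8m🬂[38;2;9;12;10m[48;2;7;9;8m🬂[38;2;9;12;10m[48;2;7;9;8m🬂[38;2;9;12;10m[48;2;7;9;8m🬂[0m
</frame>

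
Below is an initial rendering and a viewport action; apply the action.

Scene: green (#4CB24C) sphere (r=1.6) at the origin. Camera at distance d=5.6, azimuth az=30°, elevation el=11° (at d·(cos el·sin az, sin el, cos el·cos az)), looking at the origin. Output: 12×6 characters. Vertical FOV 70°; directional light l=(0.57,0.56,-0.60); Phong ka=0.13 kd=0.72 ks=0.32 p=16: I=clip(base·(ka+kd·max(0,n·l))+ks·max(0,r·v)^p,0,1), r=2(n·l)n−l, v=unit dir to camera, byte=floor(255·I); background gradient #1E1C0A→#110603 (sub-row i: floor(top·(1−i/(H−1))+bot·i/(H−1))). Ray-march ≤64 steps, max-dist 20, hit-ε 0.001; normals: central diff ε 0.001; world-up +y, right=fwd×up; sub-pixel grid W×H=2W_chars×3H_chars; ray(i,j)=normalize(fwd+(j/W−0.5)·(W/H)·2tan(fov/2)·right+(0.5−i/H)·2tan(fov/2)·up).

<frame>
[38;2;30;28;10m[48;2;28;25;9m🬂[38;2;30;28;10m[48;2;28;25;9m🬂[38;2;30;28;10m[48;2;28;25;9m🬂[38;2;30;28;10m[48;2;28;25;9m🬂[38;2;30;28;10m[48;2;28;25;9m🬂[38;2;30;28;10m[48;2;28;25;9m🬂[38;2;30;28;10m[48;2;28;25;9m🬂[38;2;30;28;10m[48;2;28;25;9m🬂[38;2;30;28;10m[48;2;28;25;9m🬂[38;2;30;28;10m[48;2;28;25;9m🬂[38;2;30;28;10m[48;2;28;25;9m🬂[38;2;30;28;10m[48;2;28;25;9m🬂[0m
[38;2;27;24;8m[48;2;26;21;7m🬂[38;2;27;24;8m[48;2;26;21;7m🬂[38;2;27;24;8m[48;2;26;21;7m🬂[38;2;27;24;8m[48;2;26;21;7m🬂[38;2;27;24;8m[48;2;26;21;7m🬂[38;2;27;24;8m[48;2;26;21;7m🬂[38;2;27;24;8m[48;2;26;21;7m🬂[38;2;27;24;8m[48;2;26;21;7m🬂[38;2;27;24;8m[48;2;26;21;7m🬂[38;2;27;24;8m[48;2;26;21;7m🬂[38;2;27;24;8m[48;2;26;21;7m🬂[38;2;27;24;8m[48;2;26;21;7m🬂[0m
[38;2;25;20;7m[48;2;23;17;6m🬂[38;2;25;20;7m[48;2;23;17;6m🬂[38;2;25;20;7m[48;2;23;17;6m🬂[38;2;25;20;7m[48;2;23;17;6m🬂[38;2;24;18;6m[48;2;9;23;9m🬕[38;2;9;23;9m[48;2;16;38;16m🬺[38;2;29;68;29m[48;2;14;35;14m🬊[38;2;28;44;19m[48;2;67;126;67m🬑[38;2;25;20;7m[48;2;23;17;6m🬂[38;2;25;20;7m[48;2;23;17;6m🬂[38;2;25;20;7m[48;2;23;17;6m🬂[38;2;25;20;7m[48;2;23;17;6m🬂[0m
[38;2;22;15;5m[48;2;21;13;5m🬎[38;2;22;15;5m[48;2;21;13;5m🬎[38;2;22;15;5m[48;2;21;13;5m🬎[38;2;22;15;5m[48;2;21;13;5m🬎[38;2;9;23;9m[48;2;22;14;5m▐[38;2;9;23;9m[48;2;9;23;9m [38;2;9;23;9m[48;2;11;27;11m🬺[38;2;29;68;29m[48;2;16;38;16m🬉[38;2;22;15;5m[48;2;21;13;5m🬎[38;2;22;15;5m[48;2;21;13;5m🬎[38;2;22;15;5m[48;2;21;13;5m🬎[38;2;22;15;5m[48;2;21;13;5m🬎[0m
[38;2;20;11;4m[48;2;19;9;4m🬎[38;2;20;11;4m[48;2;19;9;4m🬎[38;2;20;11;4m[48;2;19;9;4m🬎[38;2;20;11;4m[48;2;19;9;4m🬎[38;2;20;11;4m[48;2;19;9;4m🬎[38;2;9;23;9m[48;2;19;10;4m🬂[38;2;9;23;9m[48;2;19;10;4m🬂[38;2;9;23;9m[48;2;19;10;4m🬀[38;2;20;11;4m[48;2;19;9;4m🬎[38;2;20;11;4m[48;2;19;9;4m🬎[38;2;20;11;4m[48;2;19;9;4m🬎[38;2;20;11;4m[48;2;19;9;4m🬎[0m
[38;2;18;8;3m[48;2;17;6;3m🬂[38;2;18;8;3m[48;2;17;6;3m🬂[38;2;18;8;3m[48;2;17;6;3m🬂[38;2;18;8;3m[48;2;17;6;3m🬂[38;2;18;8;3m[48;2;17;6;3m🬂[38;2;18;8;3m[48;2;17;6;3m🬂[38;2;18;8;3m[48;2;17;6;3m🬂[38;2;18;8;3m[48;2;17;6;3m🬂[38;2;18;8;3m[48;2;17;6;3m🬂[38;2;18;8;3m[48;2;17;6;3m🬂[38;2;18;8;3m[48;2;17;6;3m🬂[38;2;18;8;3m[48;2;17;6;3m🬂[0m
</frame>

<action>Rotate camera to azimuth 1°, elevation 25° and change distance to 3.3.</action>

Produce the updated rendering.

<frame>
[38;2;30;28;10m[48;2;28;25;9m🬂[38;2;30;28;10m[48;2;28;25;9m🬂[38;2;30;28;10m[48;2;28;25;9m🬂[38;2;30;28;10m[48;2;28;25;9m🬂[38;2;30;28;10m[48;2;28;25;9m🬂[38;2;29;26;9m[48;2;30;70;30m🬝[38;2;29;27;9m[48;2;36;82;36m🬎[38;2;30;28;10m[48;2;28;25;9m🬂[38;2;30;28;10m[48;2;28;25;9m🬂[38;2;30;28;10m[48;2;28;25;9m🬂[38;2;30;28;10m[48;2;28;25;9m🬂[38;2;30;28;10m[48;2;28;25;9m🬂[0m
[38;2;27;24;8m[48;2;26;21;7m🬂[38;2;27;24;8m[48;2;26;21;7m🬂[38;2;27;24;8m[48;2;26;21;7m🬂[38;2;26;22;7m[48;2;9;23;9m🬕[38;2;27;24;8m[48;2;10;25;10m🬀[38;2;16;39;16m[48;2;9;24;9m🬂[38;2;28;58;28m[48;2;13;31;13m🬂[38;2;71;110;71m[48;2;23;48;23m🬊[38;2;38;59;29m[48;2;96;138;96m🬙[38;2;27;24;8m[48;2;26;21;7m🬂[38;2;27;24;8m[48;2;26;21;7m🬂[38;2;27;24;8m[48;2;26;21;7m🬂[0m
[38;2;25;20;7m[48;2;23;17;6m🬂[38;2;25;20;7m[48;2;23;17;6m🬂[38;2;24;18;6m[48;2;9;23;9m🬝[38;2;9;23;9m[48;2;9;23;9m [38;2;9;23;9m[48;2;9;23;9m [38;2;9;23;9m[48;2;9;23;9m [38;2;9;23;9m[48;2;9;23;9m [38;2;14;33;14m[48;2;9;23;9m🬁[38;2;38;69;38m[48;2;15;35;15m🬁[38;2;35;74;35m[48;2;23;28;11m🬣[38;2;25;20;7m[48;2;23;17;6m🬂[38;2;25;20;7m[48;2;23;17;6m🬂[0m
[38;2;22;15;5m[48;2;21;13;5m🬎[38;2;22;15;5m[48;2;21;13;5m🬎[38;2;9;23;9m[48;2;21;14;5m🬉[38;2;9;23;9m[48;2;9;23;9m [38;2;9;23;9m[48;2;9;23;9m [38;2;9;23;9m[48;2;9;23;9m [38;2;9;23;9m[48;2;9;23;9m [38;2;9;23;9m[48;2;9;23;9m [38;2;9;23;9m[48;2;9;23;9m [38;2;22;53;22m[48;2;14;24;10m🬉[38;2;22;15;5m[48;2;21;13;5m🬎[38;2;22;15;5m[48;2;21;13;5m🬎[0m
[38;2;20;11;4m[48;2;19;9;4m🬎[38;2;20;11;4m[48;2;19;9;4m🬎[38;2;20;11;4m[48;2;19;9;4m🬎[38;2;9;23;9m[48;2;19;10;4m🬨[38;2;9;23;9m[48;2;9;23;9m [38;2;9;23;9m[48;2;9;23;9m [38;2;9;23;9m[48;2;9;23;9m [38;2;9;23;9m[48;2;9;23;9m [38;2;9;23;9m[48;2;9;23;9m [38;2;9;23;9m[48;2;19;10;4m🬀[38;2;20;11;4m[48;2;19;9;4m🬎[38;2;20;11;4m[48;2;19;9;4m🬎[0m
[38;2;18;8;3m[48;2;17;6;3m🬂[38;2;18;8;3m[48;2;17;6;3m🬂[38;2;18;8;3m[48;2;17;6;3m🬂[38;2;18;8;3m[48;2;17;6;3m🬂[38;2;9;23;9m[48;2;17;6;3m🬁[38;2;9;23;9m[48;2;17;6;3m🬊[38;2;9;23;9m[48;2;17;6;3m🬎[38;2;9;23;9m[48;2;17;6;3m🬂[38;2;18;8;3m[48;2;17;6;3m🬂[38;2;18;8;3m[48;2;17;6;3m🬂[38;2;18;8;3m[48;2;17;6;3m🬂[38;2;18;8;3m[48;2;17;6;3m🬂[0m
</frame>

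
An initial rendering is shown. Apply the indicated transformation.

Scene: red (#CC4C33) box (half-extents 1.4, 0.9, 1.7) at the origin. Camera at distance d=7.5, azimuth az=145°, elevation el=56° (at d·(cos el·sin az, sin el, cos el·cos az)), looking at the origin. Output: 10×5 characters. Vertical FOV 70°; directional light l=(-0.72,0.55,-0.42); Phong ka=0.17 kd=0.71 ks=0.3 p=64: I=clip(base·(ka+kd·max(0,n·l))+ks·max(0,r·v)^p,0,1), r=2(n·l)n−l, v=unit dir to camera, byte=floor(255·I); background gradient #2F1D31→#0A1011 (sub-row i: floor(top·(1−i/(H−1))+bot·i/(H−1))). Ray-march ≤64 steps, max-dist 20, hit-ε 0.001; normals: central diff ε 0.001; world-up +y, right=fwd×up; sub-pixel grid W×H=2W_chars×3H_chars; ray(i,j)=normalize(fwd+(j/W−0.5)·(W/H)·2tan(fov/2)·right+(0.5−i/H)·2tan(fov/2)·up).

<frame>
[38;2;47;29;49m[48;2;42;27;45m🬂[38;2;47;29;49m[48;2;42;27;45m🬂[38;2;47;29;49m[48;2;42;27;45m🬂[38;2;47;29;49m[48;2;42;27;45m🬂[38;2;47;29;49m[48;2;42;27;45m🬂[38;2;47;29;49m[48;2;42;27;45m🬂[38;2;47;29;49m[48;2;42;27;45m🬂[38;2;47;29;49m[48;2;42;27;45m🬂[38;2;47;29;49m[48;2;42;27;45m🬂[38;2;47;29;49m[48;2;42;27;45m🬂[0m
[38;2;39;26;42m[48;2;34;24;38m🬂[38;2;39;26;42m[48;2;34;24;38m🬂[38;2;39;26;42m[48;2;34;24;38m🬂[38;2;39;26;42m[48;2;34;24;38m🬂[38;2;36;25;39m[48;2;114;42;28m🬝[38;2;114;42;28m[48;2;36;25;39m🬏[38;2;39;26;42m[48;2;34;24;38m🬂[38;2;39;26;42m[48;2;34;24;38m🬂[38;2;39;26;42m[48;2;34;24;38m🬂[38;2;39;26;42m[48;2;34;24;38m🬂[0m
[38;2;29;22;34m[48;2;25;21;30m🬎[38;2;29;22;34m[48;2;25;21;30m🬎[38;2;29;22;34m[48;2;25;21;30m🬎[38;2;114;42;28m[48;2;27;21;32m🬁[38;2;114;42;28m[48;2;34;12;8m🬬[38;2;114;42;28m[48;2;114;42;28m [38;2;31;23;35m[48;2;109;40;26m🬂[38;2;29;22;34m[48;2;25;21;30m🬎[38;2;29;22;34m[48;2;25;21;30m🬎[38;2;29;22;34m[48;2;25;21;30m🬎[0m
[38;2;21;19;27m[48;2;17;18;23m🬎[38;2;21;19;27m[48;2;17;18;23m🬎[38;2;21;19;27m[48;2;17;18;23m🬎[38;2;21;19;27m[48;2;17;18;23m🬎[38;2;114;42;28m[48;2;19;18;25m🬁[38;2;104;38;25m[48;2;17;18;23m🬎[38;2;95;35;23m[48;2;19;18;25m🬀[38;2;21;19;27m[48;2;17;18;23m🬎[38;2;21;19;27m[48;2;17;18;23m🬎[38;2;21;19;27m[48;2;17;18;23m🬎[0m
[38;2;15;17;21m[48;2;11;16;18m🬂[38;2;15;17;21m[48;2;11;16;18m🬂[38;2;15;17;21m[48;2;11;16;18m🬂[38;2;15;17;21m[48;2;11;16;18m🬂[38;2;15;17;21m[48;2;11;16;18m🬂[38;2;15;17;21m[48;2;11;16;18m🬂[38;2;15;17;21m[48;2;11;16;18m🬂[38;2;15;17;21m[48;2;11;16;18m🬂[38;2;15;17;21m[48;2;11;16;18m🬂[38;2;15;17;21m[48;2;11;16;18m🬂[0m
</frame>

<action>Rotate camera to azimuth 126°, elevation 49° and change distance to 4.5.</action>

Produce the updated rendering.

<frame>
[38;2;47;29;49m[48;2;42;27;45m🬂[38;2;47;29;49m[48;2;42;27;45m🬂[38;2;47;29;49m[48;2;42;27;45m🬂[38;2;47;29;49m[48;2;42;27;45m🬂[38;2;47;29;49m[48;2;42;27;45m🬂[38;2;47;29;49m[48;2;42;27;45m🬂[38;2;47;29;49m[48;2;42;27;45m🬂[38;2;47;29;49m[48;2;42;27;45m🬂[38;2;47;29;49m[48;2;42;27;45m🬂[38;2;47;29;49m[48;2;42;27;45m🬂[0m
[38;2;39;26;42m[48;2;34;24;38m🬂[38;2;39;26;42m[48;2;34;24;38m🬂[38;2;39;26;42m[48;2;34;24;38m🬂[38;2;37;25;40m[48;2;114;42;28m🬎[38;2;39;26;42m[48;2;114;42;28m🬂[38;2;39;26;42m[48;2;114;42;28m🬂[38;2;37;25;40m[48;2;114;42;28m🬎[38;2;114;42;28m[48;2;36;25;39m🬏[38;2;39;26;42m[48;2;34;24;38m🬂[38;2;39;26;42m[48;2;34;24;38m🬂[0m
[38;2;29;22;34m[48;2;25;21;30m🬎[38;2;29;22;34m[48;2;25;21;30m🬎[38;2;114;42;28m[48;2;30;16;19m🬂[38;2;114;42;28m[48;2;34;12;8m🬬[38;2;114;42;28m[48;2;114;42;28m [38;2;114;42;28m[48;2;114;42;28m [38;2;114;42;28m[48;2;114;42;28m [38;2;114;42;28m[48;2;25;21;30m🬝[38;2;29;22;34m[48;2;25;21;30m🬎[38;2;29;22;34m[48;2;25;21;30m🬎[0m
[38;2;21;19;27m[48;2;17;18;23m🬎[38;2;21;19;27m[48;2;17;18;23m🬎[38;2;21;19;27m[48;2;17;18;23m🬎[38;2;34;12;8m[48;2;18;18;24m🬊[38;2;110;40;27m[48;2;29;13;11m🬂[38;2;114;42;28m[48;2;34;12;8m🬬[38;2;114;42;28m[48;2;115;42;28m🬝[38;2;114;42;28m[48;2;19;18;25m🬀[38;2;21;19;27m[48;2;17;18;23m🬎[38;2;21;19;27m[48;2;17;18;23m🬎[0m
[38;2;15;17;21m[48;2;11;16;18m🬂[38;2;15;17;21m[48;2;11;16;18m🬂[38;2;15;17;21m[48;2;11;16;18m🬂[38;2;15;17;21m[48;2;11;16;18m🬂[38;2;15;17;21m[48;2;11;16;18m🬂[38;2;34;12;8m[48;2;10;16;17m🬊[38;2;34;12;8m[48;2;11;16;18m🬀[38;2;15;17;21m[48;2;11;16;18m🬂[38;2;15;17;21m[48;2;11;16;18m🬂[38;2;15;17;21m[48;2;11;16;18m🬂[0m
</frame>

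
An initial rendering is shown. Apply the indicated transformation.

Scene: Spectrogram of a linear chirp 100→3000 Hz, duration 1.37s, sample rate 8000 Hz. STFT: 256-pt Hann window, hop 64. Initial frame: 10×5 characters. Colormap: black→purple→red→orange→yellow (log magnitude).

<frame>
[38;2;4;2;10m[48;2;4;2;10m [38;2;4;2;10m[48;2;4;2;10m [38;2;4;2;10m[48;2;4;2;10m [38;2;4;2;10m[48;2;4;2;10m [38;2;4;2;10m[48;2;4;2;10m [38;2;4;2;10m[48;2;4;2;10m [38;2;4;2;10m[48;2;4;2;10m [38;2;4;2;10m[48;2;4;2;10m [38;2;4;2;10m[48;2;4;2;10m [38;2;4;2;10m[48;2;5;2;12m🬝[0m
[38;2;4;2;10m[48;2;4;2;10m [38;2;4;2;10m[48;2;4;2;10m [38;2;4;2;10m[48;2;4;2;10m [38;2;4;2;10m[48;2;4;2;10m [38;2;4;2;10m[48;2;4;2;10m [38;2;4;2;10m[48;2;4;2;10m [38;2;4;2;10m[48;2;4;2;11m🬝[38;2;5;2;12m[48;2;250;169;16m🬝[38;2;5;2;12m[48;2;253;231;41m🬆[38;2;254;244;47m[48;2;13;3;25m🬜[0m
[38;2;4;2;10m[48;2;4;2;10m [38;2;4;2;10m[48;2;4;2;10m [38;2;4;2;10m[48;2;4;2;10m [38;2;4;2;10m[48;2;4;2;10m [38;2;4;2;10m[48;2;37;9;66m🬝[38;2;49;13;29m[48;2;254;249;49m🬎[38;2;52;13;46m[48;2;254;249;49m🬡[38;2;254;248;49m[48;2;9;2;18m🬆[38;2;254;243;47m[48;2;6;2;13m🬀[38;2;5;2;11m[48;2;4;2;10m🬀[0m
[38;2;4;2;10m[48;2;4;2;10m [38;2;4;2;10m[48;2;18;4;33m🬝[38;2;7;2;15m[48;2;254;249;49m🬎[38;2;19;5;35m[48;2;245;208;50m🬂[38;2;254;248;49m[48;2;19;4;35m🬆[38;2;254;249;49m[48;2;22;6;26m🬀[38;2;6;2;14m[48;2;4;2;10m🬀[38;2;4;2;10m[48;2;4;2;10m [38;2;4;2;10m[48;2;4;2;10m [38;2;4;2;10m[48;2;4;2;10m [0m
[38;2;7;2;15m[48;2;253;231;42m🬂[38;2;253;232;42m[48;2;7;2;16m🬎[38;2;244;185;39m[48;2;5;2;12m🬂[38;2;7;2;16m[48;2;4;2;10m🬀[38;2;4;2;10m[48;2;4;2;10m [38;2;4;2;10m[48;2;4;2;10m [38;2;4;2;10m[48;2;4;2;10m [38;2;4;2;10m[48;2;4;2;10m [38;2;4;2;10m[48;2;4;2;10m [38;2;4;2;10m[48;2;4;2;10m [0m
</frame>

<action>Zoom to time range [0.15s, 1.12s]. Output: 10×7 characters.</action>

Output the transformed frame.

<frame>
[38;2;4;2;10m[48;2;4;2;10m [38;2;4;2;10m[48;2;4;2;10m [38;2;4;2;10m[48;2;4;2;10m [38;2;4;2;10m[48;2;4;2;10m [38;2;4;2;10m[48;2;4;2;10m [38;2;4;2;10m[48;2;4;2;10m [38;2;4;2;10m[48;2;4;2;10m [38;2;4;2;10m[48;2;4;2;10m [38;2;4;2;10m[48;2;4;2;10m [38;2;4;2;10m[48;2;4;2;10m [0m
[38;2;4;2;10m[48;2;4;2;10m [38;2;4;2;10m[48;2;4;2;10m [38;2;4;2;10m[48;2;4;2;10m [38;2;4;2;10m[48;2;4;2;10m [38;2;4;2;10m[48;2;4;2;10m [38;2;4;2;10m[48;2;4;2;10m [38;2;4;2;10m[48;2;4;2;10m [38;2;4;2;10m[48;2;4;2;10m [38;2;4;2;10m[48;2;4;2;10m [38;2;4;2;10m[48;2;4;2;10m [0m
[38;2;4;2;10m[48;2;4;2;10m [38;2;4;2;10m[48;2;4;2;10m [38;2;4;2;10m[48;2;4;2;10m [38;2;4;2;10m[48;2;4;2;10m [38;2;4;2;10m[48;2;4;2;10m [38;2;4;2;10m[48;2;4;2;10m [38;2;4;2;10m[48;2;4;2;10m [38;2;4;2;10m[48;2;4;2;11m🬝[38;2;4;2;11m[48;2;39;9;68m🬝[38;2;22;5;31m[48;2;254;249;49m🬎[0m
[38;2;4;2;10m[48;2;4;2;10m [38;2;4;2;10m[48;2;4;2;10m [38;2;4;2;10m[48;2;4;2;10m [38;2;4;2;10m[48;2;4;2;10m [38;2;4;2;10m[48;2;5;2;11m🬝[38;2;4;2;11m[48;2;39;9;69m🬝[38;2;13;3;26m[48;2;254;248;49m🬎[38;2;16;4;30m[48;2;247;213;46m🬂[38;2;253;229;41m[48;2;8;2;17m🬎[38;2;240;178;45m[48;2;8;2;16m🬂[0m
[38;2;4;2;10m[48;2;4;2;10m [38;2;4;2;10m[48;2;4;2;11m🬝[38;2;4;2;11m[48;2;17;4;32m🬝[38;2;7;2;17m[48;2;247;191;35m🬎[38;2;16;4;31m[48;2;253;231;42m🬂[38;2;253;229;40m[48;2;13;3;25m🬎[38;2;240;176;47m[48;2;8;2;16m🬂[38;2;18;4;33m[48;2;4;2;11m🬀[38;2;4;2;11m[48;2;4;2;10m🬀[38;2;4;2;10m[48;2;4;2;10m [0m
[38;2;30;8;27m[48;2;254;248;49m🬝[38;2;10;3;20m[48;2;241;201;54m🬂[38;2;251;221;41m[48;2;26;6;48m🬎[38;2;254;249;49m[48;2;12;3;24m🬂[38;2;36;8;63m[48;2;4;2;11m🬀[38;2;4;2;11m[48;2;4;2;10m🬀[38;2;4;2;10m[48;2;4;2;10m [38;2;4;2;10m[48;2;4;2;10m [38;2;4;2;10m[48;2;4;2;10m [38;2;4;2;10m[48;2;4;2;10m [0m
[38;2;254;248;49m[48;2;35;9;31m🬂[38;2;130;33;84m[48;2;5;2;12m🬀[38;2;5;2;11m[48;2;4;2;10m🬀[38;2;4;2;10m[48;2;4;2;10m [38;2;4;2;10m[48;2;4;2;10m [38;2;4;2;10m[48;2;4;2;10m [38;2;4;2;10m[48;2;4;2;10m [38;2;4;2;10m[48;2;4;2;10m [38;2;4;2;10m[48;2;4;2;10m [38;2;4;2;10m[48;2;4;2;10m [0m
</frame>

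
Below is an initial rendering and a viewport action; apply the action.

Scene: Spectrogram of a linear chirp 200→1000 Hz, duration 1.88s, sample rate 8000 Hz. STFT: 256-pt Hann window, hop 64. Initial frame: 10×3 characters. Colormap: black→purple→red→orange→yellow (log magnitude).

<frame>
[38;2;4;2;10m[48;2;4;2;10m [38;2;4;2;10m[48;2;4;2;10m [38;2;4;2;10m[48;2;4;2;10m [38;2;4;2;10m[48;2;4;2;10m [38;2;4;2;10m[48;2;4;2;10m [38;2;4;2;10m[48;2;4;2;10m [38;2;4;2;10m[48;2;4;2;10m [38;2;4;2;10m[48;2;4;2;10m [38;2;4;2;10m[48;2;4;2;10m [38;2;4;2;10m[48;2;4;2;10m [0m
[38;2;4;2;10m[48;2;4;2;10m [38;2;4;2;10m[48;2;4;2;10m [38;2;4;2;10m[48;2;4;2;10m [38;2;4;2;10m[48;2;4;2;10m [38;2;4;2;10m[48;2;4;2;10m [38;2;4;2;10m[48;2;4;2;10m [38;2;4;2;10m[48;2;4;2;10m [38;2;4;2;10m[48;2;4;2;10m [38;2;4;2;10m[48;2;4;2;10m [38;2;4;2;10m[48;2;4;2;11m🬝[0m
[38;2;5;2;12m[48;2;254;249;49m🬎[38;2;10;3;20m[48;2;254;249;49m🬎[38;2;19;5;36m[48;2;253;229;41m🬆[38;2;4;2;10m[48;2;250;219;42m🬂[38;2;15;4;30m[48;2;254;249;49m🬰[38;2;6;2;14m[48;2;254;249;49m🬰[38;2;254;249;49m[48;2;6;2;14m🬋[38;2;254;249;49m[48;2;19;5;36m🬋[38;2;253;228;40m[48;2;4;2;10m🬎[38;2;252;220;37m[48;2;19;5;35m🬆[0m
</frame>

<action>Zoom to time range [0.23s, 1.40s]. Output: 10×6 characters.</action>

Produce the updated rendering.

<frame>
[38;2;4;2;10m[48;2;4;2;10m [38;2;4;2;10m[48;2;4;2;10m [38;2;4;2;10m[48;2;4;2;10m [38;2;4;2;10m[48;2;4;2;10m [38;2;4;2;10m[48;2;4;2;10m [38;2;4;2;10m[48;2;4;2;10m [38;2;4;2;10m[48;2;4;2;10m [38;2;4;2;10m[48;2;4;2;10m [38;2;4;2;10m[48;2;4;2;10m [38;2;4;2;10m[48;2;4;2;10m [0m
[38;2;4;2;10m[48;2;4;2;10m [38;2;4;2;10m[48;2;4;2;10m [38;2;4;2;10m[48;2;4;2;10m [38;2;4;2;10m[48;2;4;2;10m [38;2;4;2;10m[48;2;4;2;10m [38;2;4;2;10m[48;2;4;2;10m [38;2;4;2;10m[48;2;4;2;10m [38;2;4;2;10m[48;2;4;2;10m [38;2;4;2;10m[48;2;4;2;10m [38;2;4;2;10m[48;2;4;2;10m [0m
[38;2;4;2;10m[48;2;4;2;10m [38;2;4;2;10m[48;2;4;2;10m [38;2;4;2;10m[48;2;4;2;10m [38;2;4;2;10m[48;2;4;2;10m [38;2;4;2;10m[48;2;4;2;10m [38;2;4;2;10m[48;2;4;2;10m [38;2;4;2;10m[48;2;4;2;10m [38;2;4;2;10m[48;2;4;2;10m [38;2;4;2;10m[48;2;4;2;10m [38;2;4;2;10m[48;2;4;2;10m [0m
[38;2;4;2;10m[48;2;4;2;10m [38;2;4;2;10m[48;2;4;2;10m [38;2;4;2;10m[48;2;4;2;10m [38;2;4;2;10m[48;2;4;2;10m [38;2;4;2;10m[48;2;4;2;10m [38;2;4;2;10m[48;2;4;2;10m [38;2;4;2;10m[48;2;4;2;10m [38;2;4;2;10m[48;2;4;2;10m [38;2;4;2;10m[48;2;4;2;10m [38;2;4;2;10m[48;2;4;2;10m [0m
[38;2;4;2;10m[48;2;4;2;11m🬝[38;2;4;2;10m[48;2;5;2;11m🬝[38;2;4;2;10m[48;2;5;2;12m🬎[38;2;4;2;10m[48;2;6;2;14m🬎[38;2;4;2;10m[48;2;10;3;21m🬎[38;2;5;2;13m[48;2;24;6;43m🬝[38;2;14;4;26m[48;2;209;71;66m🬝[38;2;4;2;11m[48;2;253;229;41m🬎[38;2;6;2;13m[48;2;254;249;49m🬎[38;2;8;2;16m[48;2;254;249;49m🬎[0m
[38;2;20;5;37m[48;2;254;249;49m🬰[38;2;254;249;49m[48;2;24;6;44m🬋[38;2;243;197;48m[48;2;7;2;15m🬎[38;2;253;228;41m[48;2;5;2;12m🬎[38;2;254;249;49m[48;2;36;9;46m🬂[38;2;254;249;49m[48;2;11;3;22m🬂[38;2;254;249;49m[48;2;6;2;13m🬂[38;2;254;246;48m[48;2;5;2;12m🬂[38;2;251;178;20m[48;2;25;6;25m🬀[38;2;44;10;78m[48;2;8;2;17m🬀[0m
</frame>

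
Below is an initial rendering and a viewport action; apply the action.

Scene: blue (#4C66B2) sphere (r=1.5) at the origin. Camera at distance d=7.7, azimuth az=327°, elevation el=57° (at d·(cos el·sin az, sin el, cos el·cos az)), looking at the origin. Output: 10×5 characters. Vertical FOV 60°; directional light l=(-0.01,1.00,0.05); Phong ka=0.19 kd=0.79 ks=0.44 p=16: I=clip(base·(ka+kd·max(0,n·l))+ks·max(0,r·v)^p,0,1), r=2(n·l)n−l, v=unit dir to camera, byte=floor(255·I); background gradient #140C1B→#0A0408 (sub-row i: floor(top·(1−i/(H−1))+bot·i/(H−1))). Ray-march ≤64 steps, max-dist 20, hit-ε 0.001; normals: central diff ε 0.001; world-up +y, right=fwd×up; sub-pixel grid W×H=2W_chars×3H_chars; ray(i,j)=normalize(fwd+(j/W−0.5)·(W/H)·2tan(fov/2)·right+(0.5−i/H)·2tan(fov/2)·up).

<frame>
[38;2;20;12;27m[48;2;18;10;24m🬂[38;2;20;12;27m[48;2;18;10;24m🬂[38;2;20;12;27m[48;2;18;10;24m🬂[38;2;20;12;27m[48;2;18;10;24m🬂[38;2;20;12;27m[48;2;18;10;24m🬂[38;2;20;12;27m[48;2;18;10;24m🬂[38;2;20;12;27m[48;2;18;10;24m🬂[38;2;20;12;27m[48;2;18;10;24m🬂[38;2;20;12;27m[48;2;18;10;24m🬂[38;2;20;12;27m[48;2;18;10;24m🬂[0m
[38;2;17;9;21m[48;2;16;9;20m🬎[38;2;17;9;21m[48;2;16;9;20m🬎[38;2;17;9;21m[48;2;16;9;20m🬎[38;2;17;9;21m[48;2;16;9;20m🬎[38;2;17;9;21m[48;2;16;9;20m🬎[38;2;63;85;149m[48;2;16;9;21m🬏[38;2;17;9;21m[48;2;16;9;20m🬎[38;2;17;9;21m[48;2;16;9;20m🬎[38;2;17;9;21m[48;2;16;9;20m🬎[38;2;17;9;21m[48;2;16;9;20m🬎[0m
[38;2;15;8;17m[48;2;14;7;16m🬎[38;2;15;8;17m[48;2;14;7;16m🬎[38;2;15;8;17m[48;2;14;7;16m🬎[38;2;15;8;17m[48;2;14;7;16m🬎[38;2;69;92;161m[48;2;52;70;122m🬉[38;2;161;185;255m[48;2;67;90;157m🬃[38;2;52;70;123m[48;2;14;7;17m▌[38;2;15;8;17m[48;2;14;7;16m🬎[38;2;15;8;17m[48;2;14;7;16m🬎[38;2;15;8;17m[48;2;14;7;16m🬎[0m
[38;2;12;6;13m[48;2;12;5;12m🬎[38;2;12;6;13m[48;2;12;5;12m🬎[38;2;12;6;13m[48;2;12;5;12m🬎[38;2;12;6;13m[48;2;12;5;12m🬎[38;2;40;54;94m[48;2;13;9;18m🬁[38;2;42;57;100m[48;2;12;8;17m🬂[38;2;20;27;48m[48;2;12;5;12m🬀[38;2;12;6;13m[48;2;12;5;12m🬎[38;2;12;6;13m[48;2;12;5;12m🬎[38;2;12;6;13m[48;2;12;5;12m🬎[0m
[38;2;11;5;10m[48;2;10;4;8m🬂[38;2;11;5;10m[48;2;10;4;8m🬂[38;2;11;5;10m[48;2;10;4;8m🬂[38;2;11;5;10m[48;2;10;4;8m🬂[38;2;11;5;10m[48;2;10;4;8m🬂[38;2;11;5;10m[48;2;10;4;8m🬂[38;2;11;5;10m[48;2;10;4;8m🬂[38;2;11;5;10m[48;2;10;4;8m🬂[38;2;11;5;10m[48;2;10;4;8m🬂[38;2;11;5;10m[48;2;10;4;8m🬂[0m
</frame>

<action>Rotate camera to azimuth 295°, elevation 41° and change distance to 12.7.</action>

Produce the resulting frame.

<frame>
[38;2;20;12;27m[48;2;18;10;24m🬂[38;2;20;12;27m[48;2;18;10;24m🬂[38;2;20;12;27m[48;2;18;10;24m🬂[38;2;20;12;27m[48;2;18;10;24m🬂[38;2;20;12;27m[48;2;18;10;24m🬂[38;2;20;12;27m[48;2;18;10;24m🬂[38;2;20;12;27m[48;2;18;10;24m🬂[38;2;20;12;27m[48;2;18;10;24m🬂[38;2;20;12;27m[48;2;18;10;24m🬂[38;2;20;12;27m[48;2;18;10;24m🬂[0m
[38;2;17;9;21m[48;2;16;9;20m🬎[38;2;17;9;21m[48;2;16;9;20m🬎[38;2;17;9;21m[48;2;16;9;20m🬎[38;2;17;9;21m[48;2;16;9;20m🬎[38;2;17;9;21m[48;2;16;9;20m🬎[38;2;17;9;21m[48;2;16;9;20m🬎[38;2;17;9;21m[48;2;16;9;20m🬎[38;2;17;9;21m[48;2;16;9;20m🬎[38;2;17;9;21m[48;2;16;9;20m🬎[38;2;17;9;21m[48;2;16;9;20m🬎[0m
[38;2;15;8;17m[48;2;14;7;16m🬎[38;2;15;8;17m[48;2;14;7;16m🬎[38;2;15;8;17m[48;2;14;7;16m🬎[38;2;15;8;17m[48;2;14;7;16m🬎[38;2;56;75;132m[48;2;17;14;28m🬇[38;2;36;46;82m[48;2;109;131;200m🬷[38;2;15;8;17m[48;2;14;7;16m🬎[38;2;15;8;17m[48;2;14;7;16m🬎[38;2;15;8;17m[48;2;14;7;16m🬎[38;2;15;8;17m[48;2;14;7;16m🬎[0m
[38;2;12;6;13m[48;2;12;5;12m🬎[38;2;12;6;13m[48;2;12;5;12m🬎[38;2;12;6;13m[48;2;12;5;12m🬎[38;2;12;6;13m[48;2;12;5;12m🬎[38;2;12;6;13m[48;2;12;5;12m🬎[38;2;14;19;33m[48;2;12;5;12m🬀[38;2;12;6;13m[48;2;12;5;12m🬎[38;2;12;6;13m[48;2;12;5;12m🬎[38;2;12;6;13m[48;2;12;5;12m🬎[38;2;12;6;13m[48;2;12;5;12m🬎[0m
[38;2;11;5;10m[48;2;10;4;8m🬂[38;2;11;5;10m[48;2;10;4;8m🬂[38;2;11;5;10m[48;2;10;4;8m🬂[38;2;11;5;10m[48;2;10;4;8m🬂[38;2;11;5;10m[48;2;10;4;8m🬂[38;2;11;5;10m[48;2;10;4;8m🬂[38;2;11;5;10m[48;2;10;4;8m🬂[38;2;11;5;10m[48;2;10;4;8m🬂[38;2;11;5;10m[48;2;10;4;8m🬂[38;2;11;5;10m[48;2;10;4;8m🬂[0m
</frame>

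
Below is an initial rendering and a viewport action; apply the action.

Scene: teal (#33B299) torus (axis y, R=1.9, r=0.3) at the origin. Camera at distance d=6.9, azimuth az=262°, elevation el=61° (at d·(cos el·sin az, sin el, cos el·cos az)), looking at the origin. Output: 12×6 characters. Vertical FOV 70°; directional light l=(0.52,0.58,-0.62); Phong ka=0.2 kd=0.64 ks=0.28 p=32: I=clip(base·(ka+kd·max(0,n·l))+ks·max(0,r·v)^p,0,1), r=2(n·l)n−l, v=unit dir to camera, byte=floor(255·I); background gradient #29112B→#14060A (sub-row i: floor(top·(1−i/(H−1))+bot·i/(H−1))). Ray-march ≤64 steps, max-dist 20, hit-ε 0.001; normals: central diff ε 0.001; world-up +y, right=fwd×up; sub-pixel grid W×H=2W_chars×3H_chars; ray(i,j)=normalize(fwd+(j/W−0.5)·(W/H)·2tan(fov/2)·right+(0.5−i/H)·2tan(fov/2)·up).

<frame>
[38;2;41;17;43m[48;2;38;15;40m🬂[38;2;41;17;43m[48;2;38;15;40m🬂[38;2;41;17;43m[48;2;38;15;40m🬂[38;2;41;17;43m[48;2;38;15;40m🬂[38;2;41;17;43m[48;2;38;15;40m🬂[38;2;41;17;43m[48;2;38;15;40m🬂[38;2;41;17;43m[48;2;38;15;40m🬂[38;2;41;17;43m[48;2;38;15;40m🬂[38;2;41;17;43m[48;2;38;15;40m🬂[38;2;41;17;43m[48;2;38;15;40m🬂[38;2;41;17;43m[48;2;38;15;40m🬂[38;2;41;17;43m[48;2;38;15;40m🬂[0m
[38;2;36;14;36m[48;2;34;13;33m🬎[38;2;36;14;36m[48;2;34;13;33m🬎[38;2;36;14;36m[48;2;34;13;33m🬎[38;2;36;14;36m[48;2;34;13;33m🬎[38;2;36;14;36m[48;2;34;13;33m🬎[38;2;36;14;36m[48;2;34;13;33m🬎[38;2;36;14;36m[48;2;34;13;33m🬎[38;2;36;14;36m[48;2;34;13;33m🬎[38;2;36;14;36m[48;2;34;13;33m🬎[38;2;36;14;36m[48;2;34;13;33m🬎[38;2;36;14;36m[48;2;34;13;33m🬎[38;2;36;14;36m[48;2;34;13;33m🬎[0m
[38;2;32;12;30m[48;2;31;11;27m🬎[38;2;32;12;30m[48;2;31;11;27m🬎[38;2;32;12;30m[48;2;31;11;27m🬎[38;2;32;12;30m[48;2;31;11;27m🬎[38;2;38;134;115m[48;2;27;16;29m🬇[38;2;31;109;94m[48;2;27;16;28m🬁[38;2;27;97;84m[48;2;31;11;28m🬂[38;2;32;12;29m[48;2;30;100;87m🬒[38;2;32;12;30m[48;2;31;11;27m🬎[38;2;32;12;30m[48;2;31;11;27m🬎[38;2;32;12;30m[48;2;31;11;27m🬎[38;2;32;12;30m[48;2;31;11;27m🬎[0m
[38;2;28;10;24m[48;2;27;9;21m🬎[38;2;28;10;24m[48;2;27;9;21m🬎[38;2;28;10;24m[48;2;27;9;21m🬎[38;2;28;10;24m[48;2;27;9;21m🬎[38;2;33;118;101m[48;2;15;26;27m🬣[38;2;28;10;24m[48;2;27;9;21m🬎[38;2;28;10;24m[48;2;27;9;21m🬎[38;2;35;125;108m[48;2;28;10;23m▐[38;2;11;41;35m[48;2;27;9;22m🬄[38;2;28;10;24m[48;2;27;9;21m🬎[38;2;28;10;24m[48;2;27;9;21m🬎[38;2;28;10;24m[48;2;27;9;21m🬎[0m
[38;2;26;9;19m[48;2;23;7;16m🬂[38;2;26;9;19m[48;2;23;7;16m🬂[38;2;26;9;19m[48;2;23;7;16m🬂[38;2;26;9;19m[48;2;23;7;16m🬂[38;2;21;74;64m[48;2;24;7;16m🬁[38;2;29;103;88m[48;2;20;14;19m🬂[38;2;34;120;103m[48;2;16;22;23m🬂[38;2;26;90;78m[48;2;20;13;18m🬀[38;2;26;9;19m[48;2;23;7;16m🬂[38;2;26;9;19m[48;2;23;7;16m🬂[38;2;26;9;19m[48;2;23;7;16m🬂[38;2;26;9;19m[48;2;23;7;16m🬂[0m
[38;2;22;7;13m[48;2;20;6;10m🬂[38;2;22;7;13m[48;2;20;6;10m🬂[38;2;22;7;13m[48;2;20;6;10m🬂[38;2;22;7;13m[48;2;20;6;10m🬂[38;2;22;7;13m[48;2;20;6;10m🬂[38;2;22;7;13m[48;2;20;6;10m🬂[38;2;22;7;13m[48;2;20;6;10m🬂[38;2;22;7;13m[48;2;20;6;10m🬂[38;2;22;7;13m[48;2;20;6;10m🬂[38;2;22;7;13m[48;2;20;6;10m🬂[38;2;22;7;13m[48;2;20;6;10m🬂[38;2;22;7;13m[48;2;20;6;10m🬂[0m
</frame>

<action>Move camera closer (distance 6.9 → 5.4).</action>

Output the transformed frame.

<frame>
[38;2;41;17;43m[48;2;38;15;40m🬂[38;2;41;17;43m[48;2;38;15;40m🬂[38;2;41;17;43m[48;2;38;15;40m🬂[38;2;41;17;43m[48;2;38;15;40m🬂[38;2;41;17;43m[48;2;38;15;40m🬂[38;2;41;17;43m[48;2;38;15;40m🬂[38;2;41;17;43m[48;2;38;15;40m🬂[38;2;41;17;43m[48;2;38;15;40m🬂[38;2;41;17;43m[48;2;38;15;40m🬂[38;2;41;17;43m[48;2;38;15;40m🬂[38;2;41;17;43m[48;2;38;15;40m🬂[38;2;41;17;43m[48;2;38;15;40m🬂[0m
[38;2;36;14;36m[48;2;34;13;33m🬎[38;2;36;14;36m[48;2;34;13;33m🬎[38;2;36;14;36m[48;2;34;13;33m🬎[38;2;36;14;36m[48;2;34;13;33m🬎[38;2;36;14;36m[48;2;34;13;33m🬎[38;2;36;14;36m[48;2;34;13;33m🬎[38;2;33;117;100m[48;2;36;14;35m🬏[38;2;36;14;36m[48;2;34;13;33m🬎[38;2;36;14;36m[48;2;34;13;33m🬎[38;2;36;14;36m[48;2;34;13;33m🬎[38;2;36;14;36m[48;2;34;13;33m🬎[38;2;36;14;36m[48;2;34;13;33m🬎[0m
[38;2;32;12;30m[48;2;31;11;27m🬎[38;2;32;12;30m[48;2;31;11;27m🬎[38;2;32;12;30m[48;2;31;11;27m🬎[38;2;32;12;30m[48;2;31;11;27m🬎[38;2;32;109;94m[48;2;21;23;29m🬅[38;2;10;35;30m[48;2;31;11;28m🬂[38;2;10;36;31m[48;2;31;11;28m🬂[38;2;27;94;81m[48;2;31;11;27m🬊[38;2;51;133;117m[48;2;32;12;29m🬓[38;2;32;12;30m[48;2;31;11;27m🬎[38;2;32;12;30m[48;2;31;11;27m🬎[38;2;32;12;30m[48;2;31;11;27m🬎[0m
[38;2;28;10;24m[48;2;27;9;21m🬎[38;2;28;10;24m[48;2;27;9;21m🬎[38;2;28;10;24m[48;2;27;9;21m🬎[38;2;65;148;131m[48;2;28;10;23m▐[38;2;21;76;65m[48;2;20;20;25m🬏[38;2;28;10;24m[48;2;27;9;21m🬎[38;2;28;10;24m[48;2;27;9;21m🬎[38;2;28;10;24m[48;2;27;9;21m🬎[38;2;40;140;121m[48;2;17;62;53m▌[38;2;28;10;24m[48;2;27;9;21m🬎[38;2;28;10;24m[48;2;27;9;21m🬎[38;2;28;10;24m[48;2;27;9;21m🬎[0m
[38;2;26;9;19m[48;2;23;7;16m🬂[38;2;26;9;19m[48;2;23;7;16m🬂[38;2;26;9;19m[48;2;23;7;16m🬂[38;2;26;9;19m[48;2;23;7;16m🬂[38;2;25;89;77m[48;2;23;7;15m🬎[38;2;26;9;19m[48;2;25;88;76m🬂[38;2;23;28;31m[48;2;30;106;91m🬡[38;2;31;112;96m[48;2;19;17;21m🬍[38;2;24;86;74m[48;2;21;13;19m🬀[38;2;26;9;19m[48;2;23;7;16m🬂[38;2;26;9;19m[48;2;23;7;16m🬂[38;2;26;9;19m[48;2;23;7;16m🬂[0m
[38;2;22;7;13m[48;2;20;6;10m🬂[38;2;22;7;13m[48;2;20;6;10m🬂[38;2;22;7;13m[48;2;20;6;10m🬂[38;2;22;7;13m[48;2;20;6;10m🬂[38;2;22;7;13m[48;2;20;6;10m🬂[38;2;22;7;13m[48;2;20;6;10m🬂[38;2;22;7;13m[48;2;20;6;10m🬂[38;2;22;7;13m[48;2;20;6;10m🬂[38;2;22;7;13m[48;2;20;6;10m🬂[38;2;22;7;13m[48;2;20;6;10m🬂[38;2;22;7;13m[48;2;20;6;10m🬂[38;2;22;7;13m[48;2;20;6;10m🬂[0m
</frame>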